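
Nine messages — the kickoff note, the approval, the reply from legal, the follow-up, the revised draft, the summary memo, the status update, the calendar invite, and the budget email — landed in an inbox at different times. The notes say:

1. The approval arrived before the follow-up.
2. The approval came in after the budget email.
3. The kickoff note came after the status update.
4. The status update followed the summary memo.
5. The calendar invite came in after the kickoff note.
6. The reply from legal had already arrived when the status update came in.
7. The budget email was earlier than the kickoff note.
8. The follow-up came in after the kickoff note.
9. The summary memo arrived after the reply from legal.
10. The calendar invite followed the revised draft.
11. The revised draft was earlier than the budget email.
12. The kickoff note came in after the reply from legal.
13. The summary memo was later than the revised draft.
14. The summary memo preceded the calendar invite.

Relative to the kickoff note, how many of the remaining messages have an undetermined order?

1

Forced before the kickoff note: the budget email, the reply from legal, the revised draft, the status update, and the summary memo; forced after the kickoff note: the calendar invite and the follow-up.
That leaves the approval with no forced order relative to the kickoff note — 1.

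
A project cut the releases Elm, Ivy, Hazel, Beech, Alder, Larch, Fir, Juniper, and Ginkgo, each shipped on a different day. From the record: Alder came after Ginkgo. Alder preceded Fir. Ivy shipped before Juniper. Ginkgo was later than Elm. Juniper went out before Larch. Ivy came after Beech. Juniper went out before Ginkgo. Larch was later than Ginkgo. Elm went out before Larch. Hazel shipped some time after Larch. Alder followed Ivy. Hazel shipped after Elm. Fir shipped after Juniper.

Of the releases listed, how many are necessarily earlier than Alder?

5

Directly stated before Alder: Ginkgo and Ivy.
Beech reaches Alder via Beech → Ivy → Alder.
Elm reaches Alder via Elm → Ginkgo → Alder.
Juniper reaches Alder via Juniper → Ginkgo → Alder.
That's Beech, Elm, Ginkgo, Ivy, and Juniper — 5 in all.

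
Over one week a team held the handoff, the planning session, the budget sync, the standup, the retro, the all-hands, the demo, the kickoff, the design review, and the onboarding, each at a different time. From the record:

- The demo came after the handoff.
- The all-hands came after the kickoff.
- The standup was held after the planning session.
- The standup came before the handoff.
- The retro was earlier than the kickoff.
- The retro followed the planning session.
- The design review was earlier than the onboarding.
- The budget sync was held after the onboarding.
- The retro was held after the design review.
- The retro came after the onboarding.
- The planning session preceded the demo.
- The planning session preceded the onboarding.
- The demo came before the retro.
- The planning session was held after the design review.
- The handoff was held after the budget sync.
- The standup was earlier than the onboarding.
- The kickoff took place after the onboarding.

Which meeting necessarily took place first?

the design review

The design review has a chain of constraints placing it before every other meeting, so the design review must be first.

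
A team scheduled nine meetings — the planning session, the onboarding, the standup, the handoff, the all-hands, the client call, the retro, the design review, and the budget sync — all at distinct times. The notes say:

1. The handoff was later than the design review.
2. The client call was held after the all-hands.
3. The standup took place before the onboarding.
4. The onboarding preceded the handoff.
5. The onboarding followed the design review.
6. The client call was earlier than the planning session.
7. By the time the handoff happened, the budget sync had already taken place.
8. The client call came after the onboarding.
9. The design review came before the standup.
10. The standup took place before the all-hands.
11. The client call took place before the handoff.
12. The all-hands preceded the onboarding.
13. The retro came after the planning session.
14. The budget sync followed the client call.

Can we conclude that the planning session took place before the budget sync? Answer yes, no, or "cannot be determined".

No chain of stated constraints runs from the planning session to the budget sync, and none runs from the budget sync to the planning session either.
So the relative order of the planning session and the budget sync is not fixed by the given facts.

cannot be determined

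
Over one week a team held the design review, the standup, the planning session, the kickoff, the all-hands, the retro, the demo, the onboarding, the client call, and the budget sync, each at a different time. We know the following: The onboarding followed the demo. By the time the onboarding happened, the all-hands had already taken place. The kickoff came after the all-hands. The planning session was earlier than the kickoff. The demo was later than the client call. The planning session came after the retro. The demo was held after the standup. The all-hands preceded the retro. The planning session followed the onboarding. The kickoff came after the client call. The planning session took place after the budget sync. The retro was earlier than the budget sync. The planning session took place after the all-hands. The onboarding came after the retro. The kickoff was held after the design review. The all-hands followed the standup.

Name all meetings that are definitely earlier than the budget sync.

the all-hands, the retro, the standup

Directly stated before the budget sync: the retro.
The all-hands reaches the budget sync via the all-hands → the retro → the budget sync.
The standup reaches the budget sync via the standup → the all-hands → the retro → the budget sync.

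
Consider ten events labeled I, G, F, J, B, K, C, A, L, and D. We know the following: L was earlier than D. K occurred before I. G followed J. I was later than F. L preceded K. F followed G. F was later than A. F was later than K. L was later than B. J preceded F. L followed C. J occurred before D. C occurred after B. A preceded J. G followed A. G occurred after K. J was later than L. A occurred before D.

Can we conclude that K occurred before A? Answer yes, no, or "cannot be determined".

No chain of stated constraints runs from K to A, and none runs from A to K either.
So the relative order of K and A is not fixed by the given facts.

cannot be determined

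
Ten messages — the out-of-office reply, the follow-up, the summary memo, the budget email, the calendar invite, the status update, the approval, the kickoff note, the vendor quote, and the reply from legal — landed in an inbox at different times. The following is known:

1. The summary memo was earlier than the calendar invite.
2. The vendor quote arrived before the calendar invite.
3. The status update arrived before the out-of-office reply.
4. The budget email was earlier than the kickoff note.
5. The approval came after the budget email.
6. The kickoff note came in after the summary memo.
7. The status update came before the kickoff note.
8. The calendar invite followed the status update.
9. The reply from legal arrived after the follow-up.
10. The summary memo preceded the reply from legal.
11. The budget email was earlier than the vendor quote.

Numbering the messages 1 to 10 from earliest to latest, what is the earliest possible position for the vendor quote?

The budget email must come before the vendor quote — 1 forced predecessor.
Nothing else is forced ahead of the vendor quote, so its earliest slot is position 1 + 1 = 2.

2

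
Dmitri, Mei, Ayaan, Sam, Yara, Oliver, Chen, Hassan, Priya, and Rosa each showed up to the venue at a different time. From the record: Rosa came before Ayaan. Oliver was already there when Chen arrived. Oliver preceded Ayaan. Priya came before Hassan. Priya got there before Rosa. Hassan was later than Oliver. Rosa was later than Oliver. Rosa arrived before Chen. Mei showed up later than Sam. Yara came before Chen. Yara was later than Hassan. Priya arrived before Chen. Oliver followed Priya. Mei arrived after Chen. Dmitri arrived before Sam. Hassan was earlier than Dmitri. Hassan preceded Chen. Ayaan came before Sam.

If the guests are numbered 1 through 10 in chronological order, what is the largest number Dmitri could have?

8

Dmitri must come before Mei and Sam — 2 guests forced after them.
Everything else can be placed before Dmitri in some valid order, so Dmitri can sit as late as position 10 − 2 = 8.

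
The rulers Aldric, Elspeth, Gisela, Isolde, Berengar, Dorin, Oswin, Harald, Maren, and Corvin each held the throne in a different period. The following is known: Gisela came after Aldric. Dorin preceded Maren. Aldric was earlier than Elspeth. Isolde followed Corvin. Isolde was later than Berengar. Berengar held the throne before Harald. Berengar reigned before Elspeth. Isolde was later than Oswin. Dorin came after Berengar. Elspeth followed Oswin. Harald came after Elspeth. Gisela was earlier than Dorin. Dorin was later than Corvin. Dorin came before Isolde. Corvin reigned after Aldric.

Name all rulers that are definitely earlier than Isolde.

Aldric, Berengar, Corvin, Dorin, Gisela, Oswin

Directly stated before Isolde: Berengar, Corvin, Dorin, and Oswin.
Aldric reaches Isolde via Aldric → Corvin → Isolde.
Gisela reaches Isolde via Gisela → Dorin → Isolde.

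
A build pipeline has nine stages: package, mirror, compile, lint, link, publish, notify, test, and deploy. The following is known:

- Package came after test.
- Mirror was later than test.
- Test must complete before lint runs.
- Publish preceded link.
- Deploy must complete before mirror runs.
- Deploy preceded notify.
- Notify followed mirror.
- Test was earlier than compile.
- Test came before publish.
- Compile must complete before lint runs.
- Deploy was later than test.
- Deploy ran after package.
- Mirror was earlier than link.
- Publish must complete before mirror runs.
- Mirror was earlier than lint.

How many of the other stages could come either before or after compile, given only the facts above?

Forced before compile: test; forced after compile: lint.
That leaves deploy, link, mirror, notify, package, and publish with no forced order relative to compile — 6.

6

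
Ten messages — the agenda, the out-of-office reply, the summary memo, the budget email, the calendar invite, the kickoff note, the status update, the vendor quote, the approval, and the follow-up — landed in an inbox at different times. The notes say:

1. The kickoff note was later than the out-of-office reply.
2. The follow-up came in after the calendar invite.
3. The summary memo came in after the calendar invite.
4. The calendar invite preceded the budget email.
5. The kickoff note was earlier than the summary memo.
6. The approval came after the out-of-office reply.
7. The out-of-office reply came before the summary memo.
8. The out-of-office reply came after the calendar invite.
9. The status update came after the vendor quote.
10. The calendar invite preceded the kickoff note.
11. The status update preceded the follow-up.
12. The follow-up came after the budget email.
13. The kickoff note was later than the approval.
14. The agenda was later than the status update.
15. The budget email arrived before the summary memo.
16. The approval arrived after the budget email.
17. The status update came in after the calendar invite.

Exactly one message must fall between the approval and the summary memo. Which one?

Tracing the constraints gives the approval → the kickoff note → the summary memo, so the kickoff note sits after the approval and before the summary memo.
No other message is forced both after the approval and before the summary memo.

the kickoff note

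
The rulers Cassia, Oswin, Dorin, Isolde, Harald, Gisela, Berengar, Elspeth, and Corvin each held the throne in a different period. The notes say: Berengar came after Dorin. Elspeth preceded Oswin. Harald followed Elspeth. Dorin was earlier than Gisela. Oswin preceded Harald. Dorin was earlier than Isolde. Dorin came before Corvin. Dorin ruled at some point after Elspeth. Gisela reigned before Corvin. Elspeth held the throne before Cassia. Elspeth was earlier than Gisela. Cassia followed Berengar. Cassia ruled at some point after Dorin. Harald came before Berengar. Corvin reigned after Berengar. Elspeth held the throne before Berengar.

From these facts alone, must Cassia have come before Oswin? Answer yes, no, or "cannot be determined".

no

Tracing the constraints gives Oswin → Harald → Berengar → Cassia, so Oswin must come before Cassia.
That means Cassia cannot be before Oswin.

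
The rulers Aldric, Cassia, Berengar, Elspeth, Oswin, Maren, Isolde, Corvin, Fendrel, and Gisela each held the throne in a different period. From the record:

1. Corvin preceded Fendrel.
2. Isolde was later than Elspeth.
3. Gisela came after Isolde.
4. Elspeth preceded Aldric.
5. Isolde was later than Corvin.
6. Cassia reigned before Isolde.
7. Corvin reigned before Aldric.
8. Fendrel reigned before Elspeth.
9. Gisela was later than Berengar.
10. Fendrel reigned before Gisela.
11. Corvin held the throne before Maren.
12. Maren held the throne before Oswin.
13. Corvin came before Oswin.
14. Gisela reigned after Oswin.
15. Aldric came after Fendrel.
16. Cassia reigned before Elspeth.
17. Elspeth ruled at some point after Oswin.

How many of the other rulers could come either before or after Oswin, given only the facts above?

Forced before Oswin: Corvin and Maren; forced after Oswin: Aldric, Elspeth, Gisela, and Isolde.
That leaves Berengar, Cassia, and Fendrel with no forced order relative to Oswin — 3.

3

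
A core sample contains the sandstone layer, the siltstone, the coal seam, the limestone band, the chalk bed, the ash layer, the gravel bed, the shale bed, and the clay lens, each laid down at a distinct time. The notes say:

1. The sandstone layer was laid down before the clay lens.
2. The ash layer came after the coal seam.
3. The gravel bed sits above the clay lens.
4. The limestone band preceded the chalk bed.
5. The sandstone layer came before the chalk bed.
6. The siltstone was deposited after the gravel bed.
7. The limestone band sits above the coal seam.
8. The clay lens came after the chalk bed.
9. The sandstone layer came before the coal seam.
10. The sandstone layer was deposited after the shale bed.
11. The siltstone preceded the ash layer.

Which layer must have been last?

Every other layer has a chain of constraints placing it before the ash layer, so the ash layer is last.

the ash layer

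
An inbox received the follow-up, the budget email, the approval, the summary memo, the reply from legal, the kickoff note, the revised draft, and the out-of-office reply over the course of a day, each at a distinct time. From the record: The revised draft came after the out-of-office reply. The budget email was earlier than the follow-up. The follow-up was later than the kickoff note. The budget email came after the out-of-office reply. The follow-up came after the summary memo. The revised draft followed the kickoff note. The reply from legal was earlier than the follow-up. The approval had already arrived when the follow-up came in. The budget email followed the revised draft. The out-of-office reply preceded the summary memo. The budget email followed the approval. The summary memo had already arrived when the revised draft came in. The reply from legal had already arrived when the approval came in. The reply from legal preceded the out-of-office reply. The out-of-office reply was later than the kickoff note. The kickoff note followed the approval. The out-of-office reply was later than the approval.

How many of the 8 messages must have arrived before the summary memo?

4

Directly stated before the summary memo: the out-of-office reply.
The approval reaches the summary memo via the approval → the out-of-office reply → the summary memo.
The kickoff note reaches the summary memo via the kickoff note → the out-of-office reply → the summary memo.
The reply from legal reaches the summary memo via the reply from legal → the out-of-office reply → the summary memo.
No chain forces the revised draft (or any of the others) ahead of the summary memo.
That's the approval, the kickoff note, the out-of-office reply, and the reply from legal — 4 in all.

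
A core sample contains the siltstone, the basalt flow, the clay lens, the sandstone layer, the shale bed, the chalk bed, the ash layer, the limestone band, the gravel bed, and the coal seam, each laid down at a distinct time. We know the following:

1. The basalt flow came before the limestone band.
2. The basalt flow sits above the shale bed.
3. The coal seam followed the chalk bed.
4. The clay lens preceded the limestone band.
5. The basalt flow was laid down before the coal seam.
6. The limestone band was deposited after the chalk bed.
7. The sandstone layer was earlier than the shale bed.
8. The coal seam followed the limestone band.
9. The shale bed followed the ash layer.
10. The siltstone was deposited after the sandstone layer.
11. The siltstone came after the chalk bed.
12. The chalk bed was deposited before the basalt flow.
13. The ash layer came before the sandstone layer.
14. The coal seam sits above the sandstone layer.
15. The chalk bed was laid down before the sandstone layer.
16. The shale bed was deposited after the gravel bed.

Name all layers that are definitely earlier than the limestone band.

the ash layer, the basalt flow, the chalk bed, the clay lens, the gravel bed, the sandstone layer, the shale bed

Directly stated before the limestone band: the basalt flow, the chalk bed, and the clay lens.
The ash layer reaches the limestone band via the ash layer → the shale bed → the basalt flow → the limestone band.
The gravel bed reaches the limestone band via the gravel bed → the shale bed → the basalt flow → the limestone band.
The sandstone layer reaches the limestone band via the sandstone layer → the shale bed → the basalt flow → the limestone band.
Likewise the shale bed reaches the limestone band by chaining the stated constraints.
No chain forces the siltstone (or any of the others) ahead of the limestone band.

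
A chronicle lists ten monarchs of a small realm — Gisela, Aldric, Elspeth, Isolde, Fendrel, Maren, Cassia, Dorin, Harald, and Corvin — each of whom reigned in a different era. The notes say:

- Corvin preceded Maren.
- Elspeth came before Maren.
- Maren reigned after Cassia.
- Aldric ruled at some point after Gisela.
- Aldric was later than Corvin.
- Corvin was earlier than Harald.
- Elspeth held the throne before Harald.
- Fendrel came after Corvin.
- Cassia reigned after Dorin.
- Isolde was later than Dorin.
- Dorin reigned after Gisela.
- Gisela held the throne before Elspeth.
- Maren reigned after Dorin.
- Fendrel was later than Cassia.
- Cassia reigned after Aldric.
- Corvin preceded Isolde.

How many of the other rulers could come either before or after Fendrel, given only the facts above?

Forced before Fendrel: Aldric, Cassia, Corvin, Dorin, and Gisela.
That leaves Elspeth, Harald, Isolde, and Maren with no forced order relative to Fendrel — 4.

4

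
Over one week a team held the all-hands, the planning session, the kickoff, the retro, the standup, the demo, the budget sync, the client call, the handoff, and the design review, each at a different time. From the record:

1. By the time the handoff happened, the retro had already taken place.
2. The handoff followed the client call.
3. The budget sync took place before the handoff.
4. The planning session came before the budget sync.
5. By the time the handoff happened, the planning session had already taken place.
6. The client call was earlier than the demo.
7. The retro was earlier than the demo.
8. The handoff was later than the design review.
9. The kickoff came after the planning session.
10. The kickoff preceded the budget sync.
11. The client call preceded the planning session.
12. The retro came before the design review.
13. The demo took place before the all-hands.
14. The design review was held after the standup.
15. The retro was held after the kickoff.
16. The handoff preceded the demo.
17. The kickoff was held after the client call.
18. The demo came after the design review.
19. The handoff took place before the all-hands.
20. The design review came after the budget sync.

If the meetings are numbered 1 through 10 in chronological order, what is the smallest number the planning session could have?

2

The client call must come before the planning session — 1 forced predecessor.
Nothing else is forced ahead of the planning session, so its earliest slot is position 1 + 1 = 2.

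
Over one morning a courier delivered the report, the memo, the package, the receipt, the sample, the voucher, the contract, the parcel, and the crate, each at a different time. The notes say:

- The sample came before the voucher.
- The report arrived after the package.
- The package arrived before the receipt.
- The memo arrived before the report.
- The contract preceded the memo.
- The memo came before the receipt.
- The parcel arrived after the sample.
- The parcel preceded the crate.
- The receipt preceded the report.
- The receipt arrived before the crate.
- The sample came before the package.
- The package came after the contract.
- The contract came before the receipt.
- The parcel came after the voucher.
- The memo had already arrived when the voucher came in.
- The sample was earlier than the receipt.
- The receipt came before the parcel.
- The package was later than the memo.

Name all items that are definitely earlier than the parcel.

the contract, the memo, the package, the receipt, the sample, the voucher

Directly stated before the parcel: the receipt, the sample, and the voucher.
The contract reaches the parcel via the contract → the receipt → the parcel.
The memo reaches the parcel via the memo → the receipt → the parcel.
The package reaches the parcel via the package → the receipt → the parcel.
No chain forces the crate (or any of the others) ahead of the parcel.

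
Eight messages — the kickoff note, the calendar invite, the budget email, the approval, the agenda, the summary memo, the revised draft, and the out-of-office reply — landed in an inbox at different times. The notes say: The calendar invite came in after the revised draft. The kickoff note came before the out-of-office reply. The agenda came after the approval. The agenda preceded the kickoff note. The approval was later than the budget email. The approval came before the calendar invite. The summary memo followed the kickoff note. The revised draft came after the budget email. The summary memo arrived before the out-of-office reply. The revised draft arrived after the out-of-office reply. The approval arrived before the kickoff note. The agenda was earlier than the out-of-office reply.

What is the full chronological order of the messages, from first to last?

The constraints fix every adjacent pair, so only one ordering works:
the budget email → the approval → the agenda → the kickoff note → the summary memo → the out-of-office reply → the revised draft → the calendar invite.

the budget email, the approval, the agenda, the kickoff note, the summary memo, the out-of-office reply, the revised draft, the calendar invite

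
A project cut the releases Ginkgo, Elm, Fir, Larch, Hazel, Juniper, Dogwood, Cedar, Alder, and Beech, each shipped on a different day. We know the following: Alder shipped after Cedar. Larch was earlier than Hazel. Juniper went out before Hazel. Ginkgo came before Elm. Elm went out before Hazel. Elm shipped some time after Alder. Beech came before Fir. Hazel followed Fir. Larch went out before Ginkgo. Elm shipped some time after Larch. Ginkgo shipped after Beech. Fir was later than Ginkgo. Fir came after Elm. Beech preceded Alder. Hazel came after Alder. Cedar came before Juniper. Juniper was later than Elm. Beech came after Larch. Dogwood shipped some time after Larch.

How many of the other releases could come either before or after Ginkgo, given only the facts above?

Forced before Ginkgo: Beech and Larch; forced after Ginkgo: Elm, Fir, Hazel, and Juniper.
That leaves Alder, Cedar, and Dogwood with no forced order relative to Ginkgo — 3.

3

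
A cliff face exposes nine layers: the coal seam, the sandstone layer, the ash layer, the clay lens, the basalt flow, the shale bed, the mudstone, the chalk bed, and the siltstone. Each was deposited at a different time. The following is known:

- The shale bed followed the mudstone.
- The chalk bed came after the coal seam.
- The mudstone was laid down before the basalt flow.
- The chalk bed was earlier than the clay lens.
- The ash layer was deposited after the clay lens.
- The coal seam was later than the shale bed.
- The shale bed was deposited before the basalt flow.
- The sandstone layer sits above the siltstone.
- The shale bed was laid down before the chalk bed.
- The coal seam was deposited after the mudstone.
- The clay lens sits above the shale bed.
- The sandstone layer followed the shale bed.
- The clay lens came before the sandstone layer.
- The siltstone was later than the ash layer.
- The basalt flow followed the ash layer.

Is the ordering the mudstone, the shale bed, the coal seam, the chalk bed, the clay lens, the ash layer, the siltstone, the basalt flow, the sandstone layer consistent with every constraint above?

Check each stated constraint against the proposed order — e.g. the mudstone is ahead of the basalt flow; the shale bed is ahead of the sandstone layer. Every pair is in the required order; nothing is violated.

yes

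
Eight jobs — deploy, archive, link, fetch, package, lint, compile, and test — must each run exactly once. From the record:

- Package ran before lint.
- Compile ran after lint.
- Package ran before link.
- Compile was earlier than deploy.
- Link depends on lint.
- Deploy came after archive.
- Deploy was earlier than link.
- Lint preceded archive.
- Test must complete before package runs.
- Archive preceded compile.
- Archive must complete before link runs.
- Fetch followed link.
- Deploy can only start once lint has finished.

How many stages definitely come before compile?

Directly stated before compile: archive and lint.
Package reaches compile via package → lint → compile.
Test reaches compile via test → package → lint → compile.
That's archive, lint, package, and test — 4 in all.

4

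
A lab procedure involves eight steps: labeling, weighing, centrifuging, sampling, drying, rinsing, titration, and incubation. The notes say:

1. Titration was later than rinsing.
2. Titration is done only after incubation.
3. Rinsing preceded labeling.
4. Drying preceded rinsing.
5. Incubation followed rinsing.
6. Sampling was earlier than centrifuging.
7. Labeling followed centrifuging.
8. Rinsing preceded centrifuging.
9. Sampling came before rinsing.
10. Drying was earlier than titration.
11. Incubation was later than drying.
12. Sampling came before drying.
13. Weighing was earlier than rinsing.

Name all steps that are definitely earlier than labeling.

Directly stated before labeling: centrifuging and rinsing.
Drying reaches labeling via drying → rinsing → labeling.
Sampling reaches labeling via sampling → rinsing → labeling.
Weighing reaches labeling via weighing → rinsing → labeling.
No chain forces titration (or any of the others) ahead of labeling.

centrifuging, drying, rinsing, sampling, weighing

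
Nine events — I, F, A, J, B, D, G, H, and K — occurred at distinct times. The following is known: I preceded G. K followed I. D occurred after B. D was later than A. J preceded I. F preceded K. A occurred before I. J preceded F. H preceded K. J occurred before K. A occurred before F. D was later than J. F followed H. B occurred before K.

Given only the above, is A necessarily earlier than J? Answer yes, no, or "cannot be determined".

cannot be determined

No chain of stated constraints runs from A to J, and none runs from J to A either.
So the relative order of A and J is not fixed by the given facts.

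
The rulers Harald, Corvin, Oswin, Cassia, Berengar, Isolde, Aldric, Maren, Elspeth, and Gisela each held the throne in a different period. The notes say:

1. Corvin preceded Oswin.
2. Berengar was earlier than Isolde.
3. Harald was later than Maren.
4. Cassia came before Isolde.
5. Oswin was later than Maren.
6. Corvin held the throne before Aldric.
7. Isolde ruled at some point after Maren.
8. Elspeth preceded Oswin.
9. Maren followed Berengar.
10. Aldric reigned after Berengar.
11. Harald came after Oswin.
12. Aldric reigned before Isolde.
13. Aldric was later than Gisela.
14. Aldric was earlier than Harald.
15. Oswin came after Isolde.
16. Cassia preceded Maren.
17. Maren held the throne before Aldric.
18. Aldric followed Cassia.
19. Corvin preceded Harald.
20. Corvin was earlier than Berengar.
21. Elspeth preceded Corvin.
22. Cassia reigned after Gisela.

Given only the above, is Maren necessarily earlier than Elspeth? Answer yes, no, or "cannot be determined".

Tracing the constraints gives Elspeth → Corvin → Berengar → Maren, so Elspeth must come before Maren.
That means Maren cannot be before Elspeth.

no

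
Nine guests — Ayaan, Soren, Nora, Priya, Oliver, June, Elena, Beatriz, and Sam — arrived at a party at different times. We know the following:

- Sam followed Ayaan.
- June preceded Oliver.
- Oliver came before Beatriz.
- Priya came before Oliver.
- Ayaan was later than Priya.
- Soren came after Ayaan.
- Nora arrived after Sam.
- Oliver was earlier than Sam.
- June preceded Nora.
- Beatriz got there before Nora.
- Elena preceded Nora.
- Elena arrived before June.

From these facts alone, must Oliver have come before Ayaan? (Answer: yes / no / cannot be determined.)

No chain of stated constraints runs from Oliver to Ayaan, and none runs from Ayaan to Oliver either.
So the relative order of Oliver and Ayaan is not fixed by the given facts.

cannot be determined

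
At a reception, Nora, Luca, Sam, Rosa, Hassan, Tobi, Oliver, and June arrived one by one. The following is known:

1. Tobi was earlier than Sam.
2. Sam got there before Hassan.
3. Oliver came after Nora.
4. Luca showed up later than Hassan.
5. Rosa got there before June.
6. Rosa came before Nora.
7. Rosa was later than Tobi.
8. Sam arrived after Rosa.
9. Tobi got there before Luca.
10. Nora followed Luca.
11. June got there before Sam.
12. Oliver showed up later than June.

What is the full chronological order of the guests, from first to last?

Tobi, Rosa, June, Sam, Hassan, Luca, Nora, Oliver

The constraints fix every adjacent pair, so only one ordering works:
Tobi → Rosa → June → Sam → Hassan → Luca → Nora → Oliver.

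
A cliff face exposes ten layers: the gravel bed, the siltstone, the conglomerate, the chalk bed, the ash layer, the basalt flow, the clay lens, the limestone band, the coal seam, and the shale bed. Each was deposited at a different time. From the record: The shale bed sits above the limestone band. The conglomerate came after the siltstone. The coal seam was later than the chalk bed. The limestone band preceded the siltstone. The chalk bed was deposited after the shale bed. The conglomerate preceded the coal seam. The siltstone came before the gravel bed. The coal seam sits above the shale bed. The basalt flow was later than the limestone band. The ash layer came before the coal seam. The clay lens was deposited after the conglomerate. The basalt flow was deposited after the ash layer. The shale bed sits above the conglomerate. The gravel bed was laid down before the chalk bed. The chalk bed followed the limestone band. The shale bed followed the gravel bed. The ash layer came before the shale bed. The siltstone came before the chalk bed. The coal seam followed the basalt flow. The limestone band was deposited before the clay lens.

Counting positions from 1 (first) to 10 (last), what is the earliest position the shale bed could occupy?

6

The ash layer, the conglomerate, the gravel bed, the limestone band, and the siltstone must all come before the shale bed — 5 forced predecessors.
Nothing else is forced ahead of the shale bed, so its earliest slot is position 5 + 1 = 6.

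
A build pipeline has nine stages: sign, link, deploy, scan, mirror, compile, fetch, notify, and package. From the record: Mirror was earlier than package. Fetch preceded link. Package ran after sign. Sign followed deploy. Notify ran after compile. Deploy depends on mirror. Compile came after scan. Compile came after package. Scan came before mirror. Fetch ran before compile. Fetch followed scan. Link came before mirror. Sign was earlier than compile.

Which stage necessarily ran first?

scan

Scan has a chain of constraints placing it before every other stage, so scan must be first.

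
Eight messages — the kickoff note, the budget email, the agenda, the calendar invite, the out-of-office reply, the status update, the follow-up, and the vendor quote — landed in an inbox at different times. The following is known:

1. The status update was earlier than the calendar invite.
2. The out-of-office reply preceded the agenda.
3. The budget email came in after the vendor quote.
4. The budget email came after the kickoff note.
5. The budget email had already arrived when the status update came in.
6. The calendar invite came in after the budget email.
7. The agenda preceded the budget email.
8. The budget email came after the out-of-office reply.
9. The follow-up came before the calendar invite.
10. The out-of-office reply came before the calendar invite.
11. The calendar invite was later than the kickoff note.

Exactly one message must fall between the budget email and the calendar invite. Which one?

Tracing the constraints gives the budget email → the status update → the calendar invite, so the status update sits after the budget email and before the calendar invite.
No other message is forced both after the budget email and before the calendar invite.

the status update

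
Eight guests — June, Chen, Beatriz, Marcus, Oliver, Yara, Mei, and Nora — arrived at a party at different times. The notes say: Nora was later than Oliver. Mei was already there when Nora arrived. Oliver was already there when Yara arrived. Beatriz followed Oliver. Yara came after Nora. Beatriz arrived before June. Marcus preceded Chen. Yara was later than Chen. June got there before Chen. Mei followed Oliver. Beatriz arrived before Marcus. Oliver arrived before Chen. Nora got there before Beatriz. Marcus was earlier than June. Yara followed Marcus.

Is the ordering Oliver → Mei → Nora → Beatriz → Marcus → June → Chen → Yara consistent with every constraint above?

Check each stated constraint against the proposed order — e.g. Oliver is ahead of Chen; Oliver is ahead of Yara. Every pair is in the required order; nothing is violated.

yes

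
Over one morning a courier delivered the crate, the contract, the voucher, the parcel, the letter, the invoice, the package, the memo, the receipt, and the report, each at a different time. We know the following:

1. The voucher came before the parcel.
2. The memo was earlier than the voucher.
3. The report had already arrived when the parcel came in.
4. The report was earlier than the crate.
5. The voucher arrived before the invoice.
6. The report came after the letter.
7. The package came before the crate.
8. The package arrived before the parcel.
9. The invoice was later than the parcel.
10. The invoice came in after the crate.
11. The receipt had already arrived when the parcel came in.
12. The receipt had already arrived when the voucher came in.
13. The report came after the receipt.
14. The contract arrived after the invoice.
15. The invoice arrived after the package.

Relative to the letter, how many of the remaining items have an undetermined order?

4

Forced after the letter: the contract, the crate, the invoice, the parcel, and the report.
That leaves the memo, the package, the receipt, and the voucher with no forced order relative to the letter — 4.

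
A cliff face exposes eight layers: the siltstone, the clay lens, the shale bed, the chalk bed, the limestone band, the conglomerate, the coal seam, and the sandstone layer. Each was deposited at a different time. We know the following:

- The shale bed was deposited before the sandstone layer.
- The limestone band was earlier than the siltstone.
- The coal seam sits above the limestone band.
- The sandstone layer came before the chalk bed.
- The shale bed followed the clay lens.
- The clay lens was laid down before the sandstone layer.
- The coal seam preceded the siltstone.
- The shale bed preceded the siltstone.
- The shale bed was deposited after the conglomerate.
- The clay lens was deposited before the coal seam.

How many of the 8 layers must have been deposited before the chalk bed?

Directly stated before the chalk bed: the sandstone layer.
The clay lens reaches the chalk bed via the clay lens → the sandstone layer → the chalk bed.
The conglomerate reaches the chalk bed via the conglomerate → the shale bed → the sandstone layer → the chalk bed.
The shale bed reaches the chalk bed via the shale bed → the sandstone layer → the chalk bed.
No chain forces the limestone band (or any of the others) ahead of the chalk bed.
That's the clay lens, the conglomerate, the sandstone layer, and the shale bed — 4 in all.

4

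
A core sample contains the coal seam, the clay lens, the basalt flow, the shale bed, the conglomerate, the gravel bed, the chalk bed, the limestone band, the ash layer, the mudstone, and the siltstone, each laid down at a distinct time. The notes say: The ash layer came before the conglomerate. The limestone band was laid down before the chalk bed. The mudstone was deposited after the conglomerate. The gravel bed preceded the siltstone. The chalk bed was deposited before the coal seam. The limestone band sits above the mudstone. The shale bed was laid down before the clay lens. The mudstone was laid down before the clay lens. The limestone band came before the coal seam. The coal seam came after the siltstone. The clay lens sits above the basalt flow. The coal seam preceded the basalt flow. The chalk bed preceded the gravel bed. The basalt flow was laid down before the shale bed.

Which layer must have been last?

the clay lens

Every other layer has a chain of constraints placing it before the clay lens, so the clay lens is last.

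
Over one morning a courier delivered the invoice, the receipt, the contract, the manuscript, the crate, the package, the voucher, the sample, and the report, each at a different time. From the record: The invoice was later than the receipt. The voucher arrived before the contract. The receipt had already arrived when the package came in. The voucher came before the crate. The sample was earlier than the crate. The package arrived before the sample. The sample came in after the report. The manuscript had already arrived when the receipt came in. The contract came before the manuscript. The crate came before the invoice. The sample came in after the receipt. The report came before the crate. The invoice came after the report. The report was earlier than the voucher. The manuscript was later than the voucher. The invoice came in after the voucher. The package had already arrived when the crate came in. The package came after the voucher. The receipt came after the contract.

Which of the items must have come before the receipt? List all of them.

the contract, the manuscript, the report, the voucher

Directly stated before the receipt: the contract and the manuscript.
The report reaches the receipt via the report → the voucher → the manuscript → the receipt.
The voucher reaches the receipt via the voucher → the manuscript → the receipt.
No chain forces the crate (or any of the others) ahead of the receipt.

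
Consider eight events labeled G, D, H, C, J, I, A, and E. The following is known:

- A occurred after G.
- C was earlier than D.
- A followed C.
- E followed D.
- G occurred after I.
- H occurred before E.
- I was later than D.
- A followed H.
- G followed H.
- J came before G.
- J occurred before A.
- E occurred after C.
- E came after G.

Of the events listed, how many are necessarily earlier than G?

5

Directly stated before G: H, I, and J.
C reaches G via C → D → I → G.
D reaches G via D → I → G.
No chain forces E (or any of the others) ahead of G.
That's C, D, H, I, and J — 5 in all.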